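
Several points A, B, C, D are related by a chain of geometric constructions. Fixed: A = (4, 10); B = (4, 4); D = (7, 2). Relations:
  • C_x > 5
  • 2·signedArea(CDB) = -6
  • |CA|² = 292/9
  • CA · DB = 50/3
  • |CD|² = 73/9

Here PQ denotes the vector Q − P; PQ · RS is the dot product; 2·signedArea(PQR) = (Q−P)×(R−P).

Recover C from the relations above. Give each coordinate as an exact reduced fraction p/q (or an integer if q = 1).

C = (6, 14/3)

1. C_x = 6  [CA · DB = 50/3 ∩ 2·signedArea(CDB) = -6]
2. C_y = 14/3  [CA · DB = 50/3 ∩ 2·signedArea(CDB) = -6]
   → C = (6, 14/3)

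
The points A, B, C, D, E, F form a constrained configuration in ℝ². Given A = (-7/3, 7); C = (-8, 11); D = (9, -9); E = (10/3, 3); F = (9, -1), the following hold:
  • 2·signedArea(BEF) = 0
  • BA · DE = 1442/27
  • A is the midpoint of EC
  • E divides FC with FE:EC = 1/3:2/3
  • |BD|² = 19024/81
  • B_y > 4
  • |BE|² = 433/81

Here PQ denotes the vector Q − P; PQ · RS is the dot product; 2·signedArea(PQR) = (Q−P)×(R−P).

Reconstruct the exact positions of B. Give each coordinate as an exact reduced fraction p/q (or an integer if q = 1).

1. B_x = 13/9  [2·signedArea(BEF) = 0 ∩ BA · DE = 1442/27]
2. B_y = 13/3  [2·signedArea(BEF) = 0 ∩ BA · DE = 1442/27]
   → B = (13/9, 13/3)

B = (13/9, 13/3)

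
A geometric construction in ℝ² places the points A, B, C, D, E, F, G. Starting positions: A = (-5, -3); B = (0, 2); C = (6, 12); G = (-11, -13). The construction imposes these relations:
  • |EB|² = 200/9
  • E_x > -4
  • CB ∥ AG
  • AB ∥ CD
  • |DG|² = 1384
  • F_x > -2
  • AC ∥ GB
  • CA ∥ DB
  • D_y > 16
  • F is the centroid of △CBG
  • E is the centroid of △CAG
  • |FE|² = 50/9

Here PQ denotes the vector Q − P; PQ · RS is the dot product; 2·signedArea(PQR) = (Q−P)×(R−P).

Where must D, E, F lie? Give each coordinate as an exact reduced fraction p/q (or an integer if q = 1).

1. D_x = 11  [CA ∥ DB ∩ AB ∥ CD]
2. D_y = 17  [CA ∥ DB ∩ AB ∥ CD]
   → D = (11, 17)
3. E_x = -10/3  [E is the centroid of △CAG]
4. E_y = -4/3  [E is the centroid of △CAG]
   → E = (-10/3, -4/3)
5. F_x = -5/3  [F is the centroid of △CBG]
6. F_y = 1/3  [F is the centroid of △CBG]
   → F = (-5/3, 1/3)

D = (11, 17)
E = (-10/3, -4/3)
F = (-5/3, 1/3)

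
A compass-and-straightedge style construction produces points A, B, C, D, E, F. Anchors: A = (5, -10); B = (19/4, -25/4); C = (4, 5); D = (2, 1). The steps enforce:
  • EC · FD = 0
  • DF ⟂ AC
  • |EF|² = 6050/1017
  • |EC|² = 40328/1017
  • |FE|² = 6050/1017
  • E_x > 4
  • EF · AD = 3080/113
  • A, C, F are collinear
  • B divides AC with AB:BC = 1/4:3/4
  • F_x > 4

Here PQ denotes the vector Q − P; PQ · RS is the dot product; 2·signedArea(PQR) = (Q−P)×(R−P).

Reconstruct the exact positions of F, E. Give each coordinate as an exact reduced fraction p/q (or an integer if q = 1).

1. F_x = 481/113  [A, C, F are collinear ∩ DF ⟂ AC]
2. F_y = 130/113  [A, C, F are collinear ∩ DF ⟂ AC]
   → F = (481/113, 130/113)
3. E_x = 1498/339  [EC · FD = 0 ∩ EF · AD = 3080/113]
4. E_y = -145/113  [EC · FD = 0 ∩ EF · AD = 3080/113]
   → E = (1498/339, -145/113)

E = (1498/339, -145/113)
F = (481/113, 130/113)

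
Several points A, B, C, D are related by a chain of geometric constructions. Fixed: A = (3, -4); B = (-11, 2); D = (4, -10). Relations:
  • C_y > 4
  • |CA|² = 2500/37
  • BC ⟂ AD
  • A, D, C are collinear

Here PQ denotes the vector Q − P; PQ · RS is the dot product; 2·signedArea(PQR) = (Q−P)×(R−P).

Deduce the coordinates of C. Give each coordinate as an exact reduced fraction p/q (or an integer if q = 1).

C = (61/37, 152/37)

1. C_x = 61/37  [A, D, C are collinear ∩ BC ⟂ AD]
2. C_y = 152/37  [A, D, C are collinear ∩ BC ⟂ AD]
   → C = (61/37, 152/37)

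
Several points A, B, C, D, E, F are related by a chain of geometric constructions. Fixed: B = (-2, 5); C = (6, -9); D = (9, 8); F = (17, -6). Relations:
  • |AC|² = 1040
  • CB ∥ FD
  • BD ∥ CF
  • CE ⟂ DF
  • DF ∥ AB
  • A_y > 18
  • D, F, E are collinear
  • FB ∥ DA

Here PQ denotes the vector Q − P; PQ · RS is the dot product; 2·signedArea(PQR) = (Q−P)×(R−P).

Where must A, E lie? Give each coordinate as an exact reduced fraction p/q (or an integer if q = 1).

1. A_x = -10  [DF ∥ AB ∩ FB ∥ DA]
2. A_y = 19  [DF ∥ AB ∩ FB ∥ DA]
   → A = (-10, 19)
3. E_x = 1013/65  [D, F, E are collinear ∩ CE ⟂ DF]
4. E_y = -229/65  [D, F, E are collinear ∩ CE ⟂ DF]
   → E = (1013/65, -229/65)

A = (-10, 19)
E = (1013/65, -229/65)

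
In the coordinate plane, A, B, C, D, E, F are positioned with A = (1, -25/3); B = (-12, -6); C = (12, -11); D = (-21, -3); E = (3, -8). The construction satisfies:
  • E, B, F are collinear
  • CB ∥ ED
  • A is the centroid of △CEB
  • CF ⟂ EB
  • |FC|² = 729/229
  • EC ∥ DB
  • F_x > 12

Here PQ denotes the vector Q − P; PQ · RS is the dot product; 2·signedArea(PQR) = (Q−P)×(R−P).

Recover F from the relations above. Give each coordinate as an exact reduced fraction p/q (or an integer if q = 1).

F = (2802/229, -2114/229)

1. F_x = 2802/229  [E, B, F are collinear ∩ CF ⟂ EB]
2. F_y = -2114/229  [E, B, F are collinear ∩ CF ⟂ EB]
   → F = (2802/229, -2114/229)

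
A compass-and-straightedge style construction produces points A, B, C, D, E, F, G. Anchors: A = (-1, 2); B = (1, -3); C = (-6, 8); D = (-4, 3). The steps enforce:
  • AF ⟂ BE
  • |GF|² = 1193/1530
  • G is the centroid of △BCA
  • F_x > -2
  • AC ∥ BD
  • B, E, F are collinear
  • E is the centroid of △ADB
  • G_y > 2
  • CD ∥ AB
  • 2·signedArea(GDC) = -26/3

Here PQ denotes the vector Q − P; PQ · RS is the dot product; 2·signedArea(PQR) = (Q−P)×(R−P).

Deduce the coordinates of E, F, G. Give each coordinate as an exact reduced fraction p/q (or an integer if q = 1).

E = (-4/3, 2/3)
F = (-313/170, 249/170)
G = (-2, 7/3)

1. E_x = -4/3  [E is the centroid of △ADB]
2. E_y = 2/3  [E is the centroid of △ADB]
   → E = (-4/3, 2/3)
3. F_x = -313/170  [B, E, F are collinear ∩ AF ⟂ BE]
4. F_y = 249/170  [B, E, F are collinear ∩ AF ⟂ BE]
   → F = (-313/170, 249/170)
5. G_x = -2  [G is the centroid of △BCA]
6. G_y = 7/3  [G is the centroid of △BCA]
   → G = (-2, 7/3)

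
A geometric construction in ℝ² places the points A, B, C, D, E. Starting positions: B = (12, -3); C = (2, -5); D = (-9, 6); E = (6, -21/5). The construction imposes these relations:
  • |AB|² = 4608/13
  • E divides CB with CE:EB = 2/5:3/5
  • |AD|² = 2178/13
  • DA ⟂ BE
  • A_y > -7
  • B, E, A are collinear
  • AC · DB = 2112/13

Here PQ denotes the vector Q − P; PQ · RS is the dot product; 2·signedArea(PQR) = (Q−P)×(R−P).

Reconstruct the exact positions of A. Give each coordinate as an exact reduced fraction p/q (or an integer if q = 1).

A = (-84/13, -87/13)

1. A_x = -84/13  [B, E, A are collinear ∩ DA ⟂ BE]
2. A_y = -87/13  [B, E, A are collinear ∩ DA ⟂ BE]
   → A = (-84/13, -87/13)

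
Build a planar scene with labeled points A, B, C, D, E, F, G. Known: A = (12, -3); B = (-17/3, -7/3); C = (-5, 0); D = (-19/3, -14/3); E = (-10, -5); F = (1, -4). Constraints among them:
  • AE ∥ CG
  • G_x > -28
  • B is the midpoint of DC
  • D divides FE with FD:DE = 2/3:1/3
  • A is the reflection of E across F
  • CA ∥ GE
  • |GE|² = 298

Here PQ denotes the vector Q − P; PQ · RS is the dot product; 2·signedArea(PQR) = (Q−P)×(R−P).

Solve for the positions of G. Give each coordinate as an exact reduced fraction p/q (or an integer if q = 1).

G = (-27, -2)

1. G_x = -27  [CA ∥ GE ∩ AE ∥ CG]
2. G_y = -2  [CA ∥ GE ∩ AE ∥ CG]
   → G = (-27, -2)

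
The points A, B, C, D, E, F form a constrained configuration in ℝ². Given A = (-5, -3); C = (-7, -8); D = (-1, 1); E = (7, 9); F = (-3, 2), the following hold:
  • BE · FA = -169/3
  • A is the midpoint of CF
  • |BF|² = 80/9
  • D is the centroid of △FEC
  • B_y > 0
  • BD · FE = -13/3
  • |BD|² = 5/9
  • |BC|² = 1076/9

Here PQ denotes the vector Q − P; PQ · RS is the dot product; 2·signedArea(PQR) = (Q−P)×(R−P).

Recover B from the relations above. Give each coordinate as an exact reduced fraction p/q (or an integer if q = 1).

1. B_x = -1/3  [BE · FA = -169/3 ∩ BD · FE = -13/3]
2. B_y = 2/3  [BE · FA = -169/3 ∩ BD · FE = -13/3]
   → B = (-1/3, 2/3)

B = (-1/3, 2/3)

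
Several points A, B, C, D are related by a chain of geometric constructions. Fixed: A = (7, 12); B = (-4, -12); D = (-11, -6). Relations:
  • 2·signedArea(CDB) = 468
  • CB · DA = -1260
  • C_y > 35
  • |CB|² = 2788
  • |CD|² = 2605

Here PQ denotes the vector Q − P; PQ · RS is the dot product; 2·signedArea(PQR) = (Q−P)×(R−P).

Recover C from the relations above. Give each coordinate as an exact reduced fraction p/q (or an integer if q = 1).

C = (18, 36)

1. C_x = 18  [2·signedArea(CDB) = 468 ∩ CB · DA = -1260]
2. C_y = 36  [2·signedArea(CDB) = 468 ∩ CB · DA = -1260]
   → C = (18, 36)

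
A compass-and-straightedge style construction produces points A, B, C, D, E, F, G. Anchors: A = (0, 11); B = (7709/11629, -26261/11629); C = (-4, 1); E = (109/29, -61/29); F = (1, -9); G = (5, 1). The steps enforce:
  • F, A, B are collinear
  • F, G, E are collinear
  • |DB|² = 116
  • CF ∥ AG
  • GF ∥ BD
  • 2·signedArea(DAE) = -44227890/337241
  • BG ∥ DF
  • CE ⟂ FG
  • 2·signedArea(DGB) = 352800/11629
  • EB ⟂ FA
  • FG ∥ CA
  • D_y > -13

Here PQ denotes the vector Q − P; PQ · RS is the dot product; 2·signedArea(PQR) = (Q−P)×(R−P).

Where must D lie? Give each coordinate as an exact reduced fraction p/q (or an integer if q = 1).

1. D_x = -38807/11629  [BG ∥ DF ∩ GF ∥ BD]
2. D_y = -142551/11629  [BG ∥ DF ∩ GF ∥ BD]
   → D = (-38807/11629, -142551/11629)

D = (-38807/11629, -142551/11629)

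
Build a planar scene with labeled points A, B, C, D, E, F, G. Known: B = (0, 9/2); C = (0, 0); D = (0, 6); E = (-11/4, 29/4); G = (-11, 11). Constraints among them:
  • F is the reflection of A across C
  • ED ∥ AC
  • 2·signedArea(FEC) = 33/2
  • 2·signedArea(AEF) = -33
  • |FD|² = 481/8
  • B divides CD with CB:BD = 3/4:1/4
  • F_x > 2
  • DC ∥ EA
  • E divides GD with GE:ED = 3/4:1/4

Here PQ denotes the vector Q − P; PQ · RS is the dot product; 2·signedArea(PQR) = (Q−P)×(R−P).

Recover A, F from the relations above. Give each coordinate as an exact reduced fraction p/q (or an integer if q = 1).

1. A_x = -11/4  [ED ∥ AC ∩ DC ∥ EA]
2. A_y = 5/4  [ED ∥ AC ∩ DC ∥ EA]
   → A = (-11/4, 5/4)
3. F_x = 11/4  [F is the reflection of A across C]
4. F_y = -5/4  [F is the reflection of A across C]
   → F = (11/4, -5/4)

A = (-11/4, 5/4)
F = (11/4, -5/4)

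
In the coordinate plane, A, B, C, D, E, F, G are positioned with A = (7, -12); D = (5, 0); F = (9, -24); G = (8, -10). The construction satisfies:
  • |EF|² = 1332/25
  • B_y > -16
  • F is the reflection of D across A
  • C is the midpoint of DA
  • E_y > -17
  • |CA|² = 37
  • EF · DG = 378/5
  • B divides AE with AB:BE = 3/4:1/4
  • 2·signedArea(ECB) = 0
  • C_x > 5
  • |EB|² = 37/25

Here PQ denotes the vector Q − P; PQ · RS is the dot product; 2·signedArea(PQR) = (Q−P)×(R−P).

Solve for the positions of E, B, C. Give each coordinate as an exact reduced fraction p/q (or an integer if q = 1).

1. E_x = 39/5  [line -3·x + 10·y + 957/5 = 0 ∩ |EF|² = 1332/25]
2. E_y = -84/5  [line -3·x + 10·y + 957/5 = 0 ∩ |EF|² = 1332/25]
   → E = (39/5, -84/5)
3. B_x = 38/5  [B divides AE with AB:BE = 3/4:1/4]
4. B_y = -78/5  [B divides AE with AB:BE = 3/4:1/4]
   → B = (38/5, -78/5)
5. C_x = 6  [2·signedArea(ECB) = 0 ∩ C is the midpoint of DA]
6. C_y = -6  [2·signedArea(ECB) = 0 ∩ C is the midpoint of DA]
   → C = (6, -6)

B = (38/5, -78/5)
C = (6, -6)
E = (39/5, -84/5)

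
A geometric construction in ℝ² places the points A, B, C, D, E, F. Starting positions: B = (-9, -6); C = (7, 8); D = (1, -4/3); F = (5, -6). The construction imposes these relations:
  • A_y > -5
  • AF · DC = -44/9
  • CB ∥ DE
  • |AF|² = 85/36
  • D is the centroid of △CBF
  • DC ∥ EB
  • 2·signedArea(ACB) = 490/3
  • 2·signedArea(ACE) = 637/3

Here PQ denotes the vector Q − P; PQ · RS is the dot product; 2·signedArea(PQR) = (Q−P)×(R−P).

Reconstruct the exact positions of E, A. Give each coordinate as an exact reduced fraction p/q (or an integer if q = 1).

A = (4, -29/6)
E = (-15, -46/3)

1. E_x = -15  [DC ∥ EB ∩ CB ∥ DE]
2. E_y = -46/3  [DC ∥ EB ∩ CB ∥ DE]
   → E = (-15, -46/3)
3. A_x = 4  [2·signedArea(ACB) = 490/3 ∩ AF · DC = -44/9]
4. A_y = -29/6  [2·signedArea(ACB) = 490/3 ∩ AF · DC = -44/9]
   → A = (4, -29/6)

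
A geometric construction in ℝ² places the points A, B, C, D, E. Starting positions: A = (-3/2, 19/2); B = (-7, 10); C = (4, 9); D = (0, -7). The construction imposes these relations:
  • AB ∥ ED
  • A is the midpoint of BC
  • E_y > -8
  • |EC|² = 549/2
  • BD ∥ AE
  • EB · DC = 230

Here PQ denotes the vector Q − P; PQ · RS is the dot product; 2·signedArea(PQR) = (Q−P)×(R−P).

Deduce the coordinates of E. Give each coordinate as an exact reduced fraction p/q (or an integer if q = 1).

1. E_x = 11/2  [AB ∥ ED ∩ BD ∥ AE]
2. E_y = -15/2  [AB ∥ ED ∩ BD ∥ AE]
   → E = (11/2, -15/2)

E = (11/2, -15/2)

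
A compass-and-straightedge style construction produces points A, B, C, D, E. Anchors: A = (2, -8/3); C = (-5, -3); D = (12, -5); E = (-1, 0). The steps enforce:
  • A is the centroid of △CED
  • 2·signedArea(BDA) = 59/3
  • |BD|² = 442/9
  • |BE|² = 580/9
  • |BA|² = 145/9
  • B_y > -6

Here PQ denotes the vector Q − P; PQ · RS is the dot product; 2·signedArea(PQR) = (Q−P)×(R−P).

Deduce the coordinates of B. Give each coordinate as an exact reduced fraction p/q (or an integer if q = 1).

B = (5, -16/3)

1. B_x = 5  [line -7/3·x + -10·y + -125/3 = 0 ∩ |BD|² = 442/9]
2. B_y = -16/3  [line -7/3·x + -10·y + -125/3 = 0 ∩ |BD|² = 442/9]
   → B = (5, -16/3)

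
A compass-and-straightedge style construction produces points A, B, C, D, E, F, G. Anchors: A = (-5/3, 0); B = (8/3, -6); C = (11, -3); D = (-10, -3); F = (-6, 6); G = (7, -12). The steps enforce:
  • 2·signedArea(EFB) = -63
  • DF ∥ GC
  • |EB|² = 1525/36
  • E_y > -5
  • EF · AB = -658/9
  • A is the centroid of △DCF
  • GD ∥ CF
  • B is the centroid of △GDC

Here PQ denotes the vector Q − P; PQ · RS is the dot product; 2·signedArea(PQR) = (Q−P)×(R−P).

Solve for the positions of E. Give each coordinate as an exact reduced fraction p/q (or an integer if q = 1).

1. E_x = -11/3  [EF · AB = -658/9 ∩ 2·signedArea(EFB) = -63]
2. E_y = -9/2  [EF · AB = -658/9 ∩ 2·signedArea(EFB) = -63]
   → E = (-11/3, -9/2)

E = (-11/3, -9/2)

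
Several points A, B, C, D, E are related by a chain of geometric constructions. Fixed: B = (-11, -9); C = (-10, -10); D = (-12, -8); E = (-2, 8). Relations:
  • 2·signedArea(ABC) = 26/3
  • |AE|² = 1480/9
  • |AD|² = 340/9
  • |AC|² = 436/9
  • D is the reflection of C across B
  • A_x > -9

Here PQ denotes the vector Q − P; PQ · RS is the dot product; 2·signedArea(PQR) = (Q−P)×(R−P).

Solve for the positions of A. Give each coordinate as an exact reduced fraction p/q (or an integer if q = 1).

A = (-8, -10/3)

1. A_x = -8  [line 1·x + 1·y + 34/3 = 0 ∩ |AE|² = 1480/9]
2. A_y = -10/3  [line 1·x + 1·y + 34/3 = 0 ∩ |AE|² = 1480/9]
   → A = (-8, -10/3)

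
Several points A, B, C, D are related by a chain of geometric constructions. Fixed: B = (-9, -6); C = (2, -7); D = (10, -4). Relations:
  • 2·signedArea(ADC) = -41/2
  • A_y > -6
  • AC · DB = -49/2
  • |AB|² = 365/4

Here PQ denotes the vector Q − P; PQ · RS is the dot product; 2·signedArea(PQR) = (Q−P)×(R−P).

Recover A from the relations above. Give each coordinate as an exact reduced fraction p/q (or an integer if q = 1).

1. A_x = 1/2  [2·signedArea(ADC) = -41/2 ∩ AC · DB = -49/2]
2. A_y = -5  [2·signedArea(ADC) = -41/2 ∩ AC · DB = -49/2]
   → A = (1/2, -5)

A = (1/2, -5)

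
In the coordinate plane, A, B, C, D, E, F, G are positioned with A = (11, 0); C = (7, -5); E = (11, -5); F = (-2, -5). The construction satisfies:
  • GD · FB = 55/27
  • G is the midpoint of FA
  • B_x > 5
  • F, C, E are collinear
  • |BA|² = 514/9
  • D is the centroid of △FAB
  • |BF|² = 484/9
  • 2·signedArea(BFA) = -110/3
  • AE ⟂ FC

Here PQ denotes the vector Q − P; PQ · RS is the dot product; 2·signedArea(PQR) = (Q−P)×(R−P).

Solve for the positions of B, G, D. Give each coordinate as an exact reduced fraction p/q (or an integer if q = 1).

B = (16/3, -5)
D = (43/9, -10/3)
G = (9/2, -5/2)

1. B_x = 16/3  [line -5·x + 13·y + 275/3 = 0 ∩ |BF|² = 484/9]
2. B_y = -5  [line -5·x + 13·y + 275/3 = 0 ∩ |BF|² = 484/9]
   → B = (16/3, -5)
3. G_x = 9/2  [G is the midpoint of FA]
4. G_y = -5/2  [G is the midpoint of FA]
   → G = (9/2, -5/2)
5. D_x = 43/9  [D is the centroid of △FAB]
6. D_y = -10/3  [D is the centroid of △FAB]
   → D = (43/9, -10/3)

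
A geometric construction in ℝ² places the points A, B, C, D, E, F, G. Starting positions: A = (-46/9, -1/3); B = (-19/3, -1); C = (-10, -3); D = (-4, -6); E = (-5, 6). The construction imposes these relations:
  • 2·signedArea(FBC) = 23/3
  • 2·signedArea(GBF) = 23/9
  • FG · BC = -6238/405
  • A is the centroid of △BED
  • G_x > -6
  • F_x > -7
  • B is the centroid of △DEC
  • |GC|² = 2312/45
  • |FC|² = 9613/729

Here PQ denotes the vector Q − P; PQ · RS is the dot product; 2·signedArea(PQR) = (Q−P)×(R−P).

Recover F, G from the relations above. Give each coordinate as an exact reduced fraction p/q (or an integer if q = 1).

1. F_x = -172/27  [line 2·x + -11/3·y + 4/3 = 0 ∩ |FC|² = 9613/729]
2. F_y = -28/9  [line 2·x + -11/3·y + 4/3 = 0 ∩ |FC|² = 9613/729]
   → F = (-172/27, -28/9)
3. G_x = -76/15  [2·signedArea(GBF) = 23/9 ∩ FG · BC = -6238/405]
4. G_y = 11/5  [2·signedArea(GBF) = 23/9 ∩ FG · BC = -6238/405]
   → G = (-76/15, 11/5)

F = (-172/27, -28/9)
G = (-76/15, 11/5)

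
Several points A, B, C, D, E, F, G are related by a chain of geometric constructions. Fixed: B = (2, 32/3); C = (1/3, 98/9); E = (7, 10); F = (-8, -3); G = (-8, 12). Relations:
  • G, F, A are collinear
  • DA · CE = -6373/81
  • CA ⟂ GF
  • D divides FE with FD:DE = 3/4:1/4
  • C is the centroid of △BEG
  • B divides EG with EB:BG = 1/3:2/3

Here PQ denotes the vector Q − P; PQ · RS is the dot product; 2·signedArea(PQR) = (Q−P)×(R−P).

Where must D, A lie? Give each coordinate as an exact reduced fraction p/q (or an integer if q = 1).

1. D_x = 13/4  [D divides FE with FD:DE = 3/4:1/4]
2. D_y = 27/4  [D divides FE with FD:DE = 3/4:1/4]
   → D = (13/4, 27/4)
3. A_x = -8  [G, F, A are collinear ∩ CA ⟂ GF]
4. A_y = 98/9  [G, F, A are collinear ∩ CA ⟂ GF]
   → A = (-8, 98/9)

A = (-8, 98/9)
D = (13/4, 27/4)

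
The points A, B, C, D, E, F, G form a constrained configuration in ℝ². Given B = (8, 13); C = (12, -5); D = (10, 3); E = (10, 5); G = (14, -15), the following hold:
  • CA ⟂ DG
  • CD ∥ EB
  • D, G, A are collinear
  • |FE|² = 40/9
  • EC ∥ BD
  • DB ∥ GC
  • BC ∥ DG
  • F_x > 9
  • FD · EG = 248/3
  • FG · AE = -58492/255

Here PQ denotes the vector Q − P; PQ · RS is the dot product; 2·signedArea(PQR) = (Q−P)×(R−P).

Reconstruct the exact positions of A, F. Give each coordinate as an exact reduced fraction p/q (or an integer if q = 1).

A = (1002/85, -429/85)
F = (28/3, 7)

1. A_x = 1002/85  [D, G, A are collinear ∩ CA ⟂ DG]
2. A_y = -429/85  [D, G, A are collinear ∩ CA ⟂ DG]
   → A = (1002/85, -429/85)
3. F_x = 28/3  [FG · AE = -58492/255 ∩ FD · EG = 248/3]
4. F_y = 7  [FG · AE = -58492/255 ∩ FD · EG = 248/3]
   → F = (28/3, 7)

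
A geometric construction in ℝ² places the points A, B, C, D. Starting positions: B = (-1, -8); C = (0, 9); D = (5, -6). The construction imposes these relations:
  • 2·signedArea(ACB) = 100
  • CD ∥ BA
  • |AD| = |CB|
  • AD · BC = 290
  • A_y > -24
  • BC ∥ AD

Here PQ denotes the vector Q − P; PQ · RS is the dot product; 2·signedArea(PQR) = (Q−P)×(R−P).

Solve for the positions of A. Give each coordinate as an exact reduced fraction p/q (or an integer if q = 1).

A = (4, -23)

1. A_x = 4  [BC ∥ AD ∩ CD ∥ BA]
2. A_y = -23  [BC ∥ AD ∩ CD ∥ BA]
   → A = (4, -23)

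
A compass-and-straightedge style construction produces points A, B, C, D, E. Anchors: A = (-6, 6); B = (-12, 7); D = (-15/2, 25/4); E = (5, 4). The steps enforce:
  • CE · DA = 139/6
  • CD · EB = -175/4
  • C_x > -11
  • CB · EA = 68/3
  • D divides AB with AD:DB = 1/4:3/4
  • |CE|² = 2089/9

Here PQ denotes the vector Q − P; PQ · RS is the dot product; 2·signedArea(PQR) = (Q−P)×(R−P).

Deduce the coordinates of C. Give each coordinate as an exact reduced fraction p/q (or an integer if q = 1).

C = (-10, 20/3)

1. C_x = -10  [CB · EA = 68/3 ∩ CD · EB = -175/4]
2. C_y = 20/3  [CB · EA = 68/3 ∩ CD · EB = -175/4]
   → C = (-10, 20/3)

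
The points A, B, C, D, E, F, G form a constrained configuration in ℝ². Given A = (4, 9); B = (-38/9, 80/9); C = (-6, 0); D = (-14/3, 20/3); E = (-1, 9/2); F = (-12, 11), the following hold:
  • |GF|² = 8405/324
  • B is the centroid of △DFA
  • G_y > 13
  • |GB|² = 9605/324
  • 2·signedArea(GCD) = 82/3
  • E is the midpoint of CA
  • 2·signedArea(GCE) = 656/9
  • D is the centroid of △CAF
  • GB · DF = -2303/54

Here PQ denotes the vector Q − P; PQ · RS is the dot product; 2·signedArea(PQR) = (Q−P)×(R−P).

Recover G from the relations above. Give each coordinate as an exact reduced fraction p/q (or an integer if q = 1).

1. G_x = -67/9  [2·signedArea(GCE) = 656/9 ∩ 2·signedArea(GCD) = 82/3]
2. G_y = 239/18  [2·signedArea(GCE) = 656/9 ∩ 2·signedArea(GCD) = 82/3]
   → G = (-67/9, 239/18)

G = (-67/9, 239/18)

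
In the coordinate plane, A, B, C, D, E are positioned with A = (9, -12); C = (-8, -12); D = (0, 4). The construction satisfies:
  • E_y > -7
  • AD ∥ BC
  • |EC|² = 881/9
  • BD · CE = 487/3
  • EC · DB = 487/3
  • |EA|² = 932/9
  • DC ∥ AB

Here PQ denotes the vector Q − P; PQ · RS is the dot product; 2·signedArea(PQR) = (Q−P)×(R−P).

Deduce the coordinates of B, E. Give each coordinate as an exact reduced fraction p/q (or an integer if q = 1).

B = (1, -28)
E = (1/3, -20/3)

1. B_x = 1  [AD ∥ BC ∩ DC ∥ AB]
2. B_y = -28  [AD ∥ BC ∩ DC ∥ AB]
   → B = (1, -28)
3. E_x = 1/3  [line -1·x + 32·y + 641/3 = 0 ∩ |EC|² = 881/9]
4. E_y = -20/3  [line -1·x + 32·y + 641/3 = 0 ∩ |EC|² = 881/9]
   → E = (1/3, -20/3)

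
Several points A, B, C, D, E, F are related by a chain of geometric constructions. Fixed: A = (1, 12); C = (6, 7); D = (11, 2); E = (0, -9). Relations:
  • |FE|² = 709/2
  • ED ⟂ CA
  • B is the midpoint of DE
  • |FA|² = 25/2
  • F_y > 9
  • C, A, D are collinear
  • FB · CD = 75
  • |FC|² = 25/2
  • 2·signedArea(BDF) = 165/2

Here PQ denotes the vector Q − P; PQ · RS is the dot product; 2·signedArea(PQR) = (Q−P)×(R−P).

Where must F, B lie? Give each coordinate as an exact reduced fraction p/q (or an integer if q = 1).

B = (11/2, -7/2)
F = (7/2, 19/2)

1. B_x = 11/2  [B is the midpoint of DE]
2. B_y = -7/2  [B is the midpoint of DE]
   → B = (11/2, -7/2)
3. F_x = 7/2  [line -5·x + 5·y + -30 = 0 ∩ |FA|² = 25/2]
4. F_y = 19/2  [line -5·x + 5·y + -30 = 0 ∩ |FA|² = 25/2]
   → F = (7/2, 19/2)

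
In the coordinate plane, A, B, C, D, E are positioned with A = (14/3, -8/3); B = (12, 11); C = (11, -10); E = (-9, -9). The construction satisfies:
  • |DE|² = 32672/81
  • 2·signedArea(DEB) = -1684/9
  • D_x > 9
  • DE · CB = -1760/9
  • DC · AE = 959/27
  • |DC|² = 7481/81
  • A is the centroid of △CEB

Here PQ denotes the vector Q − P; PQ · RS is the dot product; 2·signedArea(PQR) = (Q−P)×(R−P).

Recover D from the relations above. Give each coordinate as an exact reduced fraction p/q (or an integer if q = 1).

1. D_x = 83/9  [DC · AE = 959/27 ∩ DE · CB = -1760/9]
2. D_y = -5/9  [DC · AE = 959/27 ∩ DE · CB = -1760/9]
   → D = (83/9, -5/9)

D = (83/9, -5/9)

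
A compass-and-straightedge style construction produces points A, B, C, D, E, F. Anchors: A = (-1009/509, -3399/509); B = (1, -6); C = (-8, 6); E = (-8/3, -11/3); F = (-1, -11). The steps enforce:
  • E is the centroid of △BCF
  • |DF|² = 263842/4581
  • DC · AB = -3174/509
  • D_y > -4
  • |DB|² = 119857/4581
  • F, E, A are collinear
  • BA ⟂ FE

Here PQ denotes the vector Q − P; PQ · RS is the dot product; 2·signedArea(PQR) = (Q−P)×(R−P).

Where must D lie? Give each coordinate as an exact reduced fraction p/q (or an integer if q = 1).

D = (-5590/1527, -5944/1527)

1. D_x = -5590/1527  [line -1518/509·x + -345/509·y + -6900/509 = 0 ∩ |DB|² = 119857/4581]
2. D_y = -5944/1527  [line -1518/509·x + -345/509·y + -6900/509 = 0 ∩ |DB|² = 119857/4581]
   → D = (-5590/1527, -5944/1527)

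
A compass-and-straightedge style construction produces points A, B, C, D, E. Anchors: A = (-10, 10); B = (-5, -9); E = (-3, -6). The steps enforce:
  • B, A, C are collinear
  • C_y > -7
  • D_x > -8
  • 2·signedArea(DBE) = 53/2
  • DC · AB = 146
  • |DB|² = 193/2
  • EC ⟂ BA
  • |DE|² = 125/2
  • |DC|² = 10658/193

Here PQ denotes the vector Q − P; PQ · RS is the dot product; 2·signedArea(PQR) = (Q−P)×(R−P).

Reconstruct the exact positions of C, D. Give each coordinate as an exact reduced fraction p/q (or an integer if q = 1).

1. C_x = -2165/386  [B, A, C are collinear ∩ EC ⟂ BA]
2. C_y = -2581/386  [B, A, C are collinear ∩ EC ⟂ BA]
   → C = (-2165/386, -2581/386)
3. D_x = -15/2  [2·signedArea(DBE) = 53/2 ∩ DC · AB = 146]
4. D_y = 1/2  [2·signedArea(DBE) = 53/2 ∩ DC · AB = 146]
   → D = (-15/2, 1/2)

C = (-2165/386, -2581/386)
D = (-15/2, 1/2)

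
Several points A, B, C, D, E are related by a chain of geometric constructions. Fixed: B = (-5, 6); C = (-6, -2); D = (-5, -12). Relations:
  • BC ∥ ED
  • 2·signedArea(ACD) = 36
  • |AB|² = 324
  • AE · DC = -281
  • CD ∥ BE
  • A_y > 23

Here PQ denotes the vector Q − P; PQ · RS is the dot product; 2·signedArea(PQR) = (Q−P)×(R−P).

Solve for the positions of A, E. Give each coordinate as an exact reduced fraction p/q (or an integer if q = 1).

A = (-5, 24)
E = (-4, -4)

1. A_x = -5  [line 10·x + 1·y + 26 = 0 ∩ |AB|² = 324]
2. A_y = 24  [line 10·x + 1·y + 26 = 0 ∩ |AB|² = 324]
   → A = (-5, 24)
3. E_x = -4  [BC ∥ ED ∩ CD ∥ BE]
4. E_y = -4  [BC ∥ ED ∩ CD ∥ BE]
   → E = (-4, -4)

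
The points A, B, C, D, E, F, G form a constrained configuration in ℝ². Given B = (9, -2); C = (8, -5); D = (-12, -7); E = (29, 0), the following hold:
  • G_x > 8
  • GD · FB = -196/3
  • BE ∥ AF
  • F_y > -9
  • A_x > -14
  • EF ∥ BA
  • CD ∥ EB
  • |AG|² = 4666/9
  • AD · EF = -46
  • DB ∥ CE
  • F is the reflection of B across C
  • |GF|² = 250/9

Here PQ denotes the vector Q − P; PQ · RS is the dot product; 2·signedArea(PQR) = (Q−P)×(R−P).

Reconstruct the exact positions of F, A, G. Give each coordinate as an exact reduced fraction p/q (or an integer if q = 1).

1. F_x = 7  [F is the reflection of B across C]
2. F_y = -8  [F is the reflection of B across C]
   → F = (7, -8)
3. A_x = -13  [BE ∥ AF ∩ EF ∥ BA]
4. A_y = -10  [BE ∥ AF ∩ EF ∥ BA]
   → A = (-13, -10)
5. G_x = 26/3  [line -2·x + -6·y + -2/3 = 0 ∩ |GF|² = 250/9]
6. G_y = -3  [line -2·x + -6·y + -2/3 = 0 ∩ |GF|² = 250/9]
   → G = (26/3, -3)

A = (-13, -10)
F = (7, -8)
G = (26/3, -3)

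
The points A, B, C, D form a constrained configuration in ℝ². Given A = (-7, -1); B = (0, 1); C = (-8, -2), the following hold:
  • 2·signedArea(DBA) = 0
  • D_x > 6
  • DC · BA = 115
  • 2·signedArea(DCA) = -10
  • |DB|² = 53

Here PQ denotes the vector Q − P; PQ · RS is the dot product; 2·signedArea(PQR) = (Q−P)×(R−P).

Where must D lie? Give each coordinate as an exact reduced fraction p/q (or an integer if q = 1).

D = (7, 3)

1. D_x = 7  [2·signedArea(DBA) = 0 ∩ DC · BA = 115]
2. D_y = 3  [2·signedArea(DBA) = 0 ∩ DC · BA = 115]
   → D = (7, 3)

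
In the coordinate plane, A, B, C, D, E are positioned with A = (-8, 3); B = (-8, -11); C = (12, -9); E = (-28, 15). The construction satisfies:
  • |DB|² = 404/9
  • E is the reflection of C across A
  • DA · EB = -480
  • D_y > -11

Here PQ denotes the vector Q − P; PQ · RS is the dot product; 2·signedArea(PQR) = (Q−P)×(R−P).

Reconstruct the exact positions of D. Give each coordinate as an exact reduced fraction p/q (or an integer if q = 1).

1. D_x = -4/3  [line -20·x + 26·y + 242 = 0 ∩ |DB|² = 404/9]
2. D_y = -31/3  [line -20·x + 26·y + 242 = 0 ∩ |DB|² = 404/9]
   → D = (-4/3, -31/3)

D = (-4/3, -31/3)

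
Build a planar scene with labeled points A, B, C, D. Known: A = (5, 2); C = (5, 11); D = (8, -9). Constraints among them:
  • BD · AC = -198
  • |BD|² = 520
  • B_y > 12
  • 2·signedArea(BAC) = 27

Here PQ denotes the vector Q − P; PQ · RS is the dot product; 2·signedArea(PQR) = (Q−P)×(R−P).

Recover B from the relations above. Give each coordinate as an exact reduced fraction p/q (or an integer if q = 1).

1. B_x = 2  [2·signedArea(BAC) = 27 ∩ BD · AC = -198]
2. B_y = 13  [2·signedArea(BAC) = 27 ∩ BD · AC = -198]
   → B = (2, 13)

B = (2, 13)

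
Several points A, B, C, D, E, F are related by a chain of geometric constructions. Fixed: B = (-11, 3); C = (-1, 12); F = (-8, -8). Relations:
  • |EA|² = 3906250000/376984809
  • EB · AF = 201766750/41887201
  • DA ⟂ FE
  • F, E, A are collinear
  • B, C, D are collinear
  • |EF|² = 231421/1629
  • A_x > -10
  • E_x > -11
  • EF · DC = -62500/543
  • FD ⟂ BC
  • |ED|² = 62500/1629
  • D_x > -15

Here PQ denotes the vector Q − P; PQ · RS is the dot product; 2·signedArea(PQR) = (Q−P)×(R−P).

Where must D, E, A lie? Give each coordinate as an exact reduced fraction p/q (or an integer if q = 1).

1. D_x = -2681/181  [B, C, D are collinear ∩ FD ⟂ BC]
2. D_y = -78/181  [B, C, D are collinear ∩ FD ⟂ BC]
   → D = (-2681/181, -78/181)
3. E_x = -5543/543  [line -2500/181·x + -2250/181·y + -51500/543 = 0 ∩ |ED|² = 62500/1629]
4. E_y = 672/181  [line -2500/181·x + -2250/181·y + -51500/543 = 0 ∩ |ED|² = 62500/1629]
   → E = (-5543/543, 672/181)
5. A_x = -402609701/41887201  [F, E, A are collinear ∩ DA ⟂ FE]
6. A_y = 23014912/41887201  [F, E, A are collinear ∩ DA ⟂ FE]
   → A = (-402609701/41887201, 23014912/41887201)

A = (-402609701/41887201, 23014912/41887201)
D = (-2681/181, -78/181)
E = (-5543/543, 672/181)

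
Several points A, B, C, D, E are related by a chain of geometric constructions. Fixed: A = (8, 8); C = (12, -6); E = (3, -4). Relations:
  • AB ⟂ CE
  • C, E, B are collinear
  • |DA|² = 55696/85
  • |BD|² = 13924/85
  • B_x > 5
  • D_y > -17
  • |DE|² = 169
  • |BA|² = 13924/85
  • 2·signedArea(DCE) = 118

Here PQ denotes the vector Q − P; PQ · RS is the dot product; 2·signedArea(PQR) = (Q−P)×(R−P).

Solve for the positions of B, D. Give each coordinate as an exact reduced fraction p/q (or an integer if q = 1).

1. B_x = 444/85  [C, E, B are collinear ∩ AB ⟂ CE]
2. B_y = -382/85  [C, E, B are collinear ∩ AB ⟂ CE]
   → B = (444/85, -382/85)
3. D_x = 208/85  [line -2·x + -9·y + -148 = 0 ∩ |DA|² = 55696/85]
4. D_y = -1444/85  [line -2·x + -9·y + -148 = 0 ∩ |DA|² = 55696/85]
   → D = (208/85, -1444/85)

B = (444/85, -382/85)
D = (208/85, -1444/85)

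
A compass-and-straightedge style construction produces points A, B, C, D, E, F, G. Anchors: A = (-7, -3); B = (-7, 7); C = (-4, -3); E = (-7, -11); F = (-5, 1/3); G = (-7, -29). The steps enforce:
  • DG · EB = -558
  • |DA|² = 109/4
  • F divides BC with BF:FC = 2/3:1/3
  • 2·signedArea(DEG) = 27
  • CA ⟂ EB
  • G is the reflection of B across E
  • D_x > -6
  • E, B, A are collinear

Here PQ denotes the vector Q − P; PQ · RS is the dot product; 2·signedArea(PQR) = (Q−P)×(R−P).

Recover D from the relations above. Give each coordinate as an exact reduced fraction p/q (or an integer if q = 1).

D = (-11/2, 2)

1. D_x = -11/2  [2·signedArea(DEG) = 27 ∩ DG · EB = -558]
2. D_y = 2  [2·signedArea(DEG) = 27 ∩ DG · EB = -558]
   → D = (-11/2, 2)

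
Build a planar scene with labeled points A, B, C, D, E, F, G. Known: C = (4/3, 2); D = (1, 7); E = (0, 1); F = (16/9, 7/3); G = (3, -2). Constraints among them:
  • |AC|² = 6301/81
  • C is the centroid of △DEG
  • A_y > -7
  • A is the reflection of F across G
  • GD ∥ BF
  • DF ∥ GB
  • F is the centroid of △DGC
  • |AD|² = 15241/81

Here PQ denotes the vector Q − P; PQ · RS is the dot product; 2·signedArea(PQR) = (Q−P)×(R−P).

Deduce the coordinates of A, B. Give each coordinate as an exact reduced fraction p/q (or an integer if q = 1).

A = (38/9, -19/3)
B = (34/9, -20/3)

1. A_x = 38/9  [A is the reflection of F across G]
2. A_y = -19/3  [A is the reflection of F across G]
   → A = (38/9, -19/3)
3. B_x = 34/9  [GD ∥ BF ∩ DF ∥ GB]
4. B_y = -20/3  [GD ∥ BF ∩ DF ∥ GB]
   → B = (34/9, -20/3)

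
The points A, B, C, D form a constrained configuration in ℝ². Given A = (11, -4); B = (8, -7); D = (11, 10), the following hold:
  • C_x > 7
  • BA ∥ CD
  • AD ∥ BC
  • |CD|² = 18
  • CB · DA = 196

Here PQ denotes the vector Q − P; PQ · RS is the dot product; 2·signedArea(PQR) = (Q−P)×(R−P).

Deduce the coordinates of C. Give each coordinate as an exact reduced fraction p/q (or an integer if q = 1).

1. C_x = 8  [BA ∥ CD ∩ AD ∥ BC]
2. C_y = 7  [BA ∥ CD ∩ AD ∥ BC]
   → C = (8, 7)

C = (8, 7)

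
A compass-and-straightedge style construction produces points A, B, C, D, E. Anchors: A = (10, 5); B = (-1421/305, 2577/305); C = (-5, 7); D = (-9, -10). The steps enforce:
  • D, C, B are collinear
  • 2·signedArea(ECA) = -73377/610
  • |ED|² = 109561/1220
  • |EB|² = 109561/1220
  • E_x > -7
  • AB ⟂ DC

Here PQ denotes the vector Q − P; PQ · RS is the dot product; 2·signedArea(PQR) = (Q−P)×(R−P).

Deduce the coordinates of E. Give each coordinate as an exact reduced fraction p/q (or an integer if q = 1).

E = (-2083/305, -473/610)

1. E_x = -2083/305  [line 2·x + 15·y + 15427/610 = 0 ∩ |ED|² = 109561/1220]
2. E_y = -473/610  [line 2·x + 15·y + 15427/610 = 0 ∩ |ED|² = 109561/1220]
   → E = (-2083/305, -473/610)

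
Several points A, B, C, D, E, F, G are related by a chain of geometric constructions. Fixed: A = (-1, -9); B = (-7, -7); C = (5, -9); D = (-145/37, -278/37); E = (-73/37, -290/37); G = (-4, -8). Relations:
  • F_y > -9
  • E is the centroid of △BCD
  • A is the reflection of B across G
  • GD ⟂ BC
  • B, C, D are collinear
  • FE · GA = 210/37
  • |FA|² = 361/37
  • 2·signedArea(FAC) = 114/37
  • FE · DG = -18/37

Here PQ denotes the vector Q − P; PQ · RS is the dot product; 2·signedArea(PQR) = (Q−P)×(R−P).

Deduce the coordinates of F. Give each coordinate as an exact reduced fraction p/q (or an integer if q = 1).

F = (-151/37, -314/37)

1. F_x = -151/37  [2·signedArea(FAC) = 114/37 ∩ FE · DG = -18/37]
2. F_y = -314/37  [2·signedArea(FAC) = 114/37 ∩ FE · DG = -18/37]
   → F = (-151/37, -314/37)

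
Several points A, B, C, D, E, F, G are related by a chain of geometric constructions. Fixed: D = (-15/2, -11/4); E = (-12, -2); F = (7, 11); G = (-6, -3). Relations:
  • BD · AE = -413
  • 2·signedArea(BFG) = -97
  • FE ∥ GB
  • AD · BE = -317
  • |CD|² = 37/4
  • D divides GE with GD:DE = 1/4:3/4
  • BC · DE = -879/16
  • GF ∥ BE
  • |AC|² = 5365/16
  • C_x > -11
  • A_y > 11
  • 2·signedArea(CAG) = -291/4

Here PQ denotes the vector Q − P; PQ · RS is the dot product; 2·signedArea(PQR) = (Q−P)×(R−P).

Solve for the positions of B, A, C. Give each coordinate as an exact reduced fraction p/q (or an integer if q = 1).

A = (1, 12)
B = (-25, -16)
C = (-21/2, -9/4)

1. B_x = -25  [GF ∥ BE ∩ FE ∥ GB]
2. B_y = -16  [GF ∥ BE ∩ FE ∥ GB]
   → B = (-25, -16)
3. A_x = 1  [AD · BE = -317 ∩ BD · AE = -413]
4. A_y = 12  [AD · BE = -317 ∩ BD · AE = -413]
   → A = (1, 12)
5. C_x = -21/2  [2·signedArea(CAG) = -291/4 ∩ BC · DE = -879/16]
6. C_y = -9/4  [2·signedArea(CAG) = -291/4 ∩ BC · DE = -879/16]
   → C = (-21/2, -9/4)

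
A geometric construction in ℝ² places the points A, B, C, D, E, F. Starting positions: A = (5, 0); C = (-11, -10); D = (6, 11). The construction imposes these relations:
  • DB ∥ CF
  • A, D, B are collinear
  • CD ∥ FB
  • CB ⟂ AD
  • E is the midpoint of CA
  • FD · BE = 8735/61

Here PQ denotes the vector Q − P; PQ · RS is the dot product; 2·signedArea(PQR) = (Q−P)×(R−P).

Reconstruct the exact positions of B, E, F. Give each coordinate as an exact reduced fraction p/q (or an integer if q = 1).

1. B_x = 242/61  [A, D, B are collinear ∩ CB ⟂ AD]
2. B_y = -693/61  [A, D, B are collinear ∩ CB ⟂ AD]
   → B = (242/61, -693/61)
3. E_x = -3  [E is the midpoint of CA]
4. E_y = -5  [E is the midpoint of CA]
   → E = (-3, -5)
5. F_x = -795/61  [CD ∥ FB ∩ DB ∥ CF]
6. F_y = -1974/61  [CD ∥ FB ∩ DB ∥ CF]
   → F = (-795/61, -1974/61)

B = (242/61, -693/61)
E = (-3, -5)
F = (-795/61, -1974/61)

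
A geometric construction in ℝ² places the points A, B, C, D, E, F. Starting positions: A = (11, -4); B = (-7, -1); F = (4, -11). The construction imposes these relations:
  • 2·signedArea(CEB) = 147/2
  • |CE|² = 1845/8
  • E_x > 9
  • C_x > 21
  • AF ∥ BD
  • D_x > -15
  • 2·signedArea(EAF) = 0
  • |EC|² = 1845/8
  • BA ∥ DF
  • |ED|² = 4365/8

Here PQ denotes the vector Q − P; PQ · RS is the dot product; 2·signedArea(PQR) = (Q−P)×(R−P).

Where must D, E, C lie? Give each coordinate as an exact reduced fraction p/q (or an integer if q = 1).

1. D_x = -14  [BA ∥ DF ∩ AF ∥ BD]
2. D_y = -8  [BA ∥ DF ∩ AF ∥ BD]
   → D = (-14, -8)
3. E_x = 37/4  [line 7·x + -7·y + -105 = 0 ∩ |ED|² = 4365/8]
4. E_y = -23/4  [line 7·x + -7·y + -105 = 0 ∩ |ED|² = 4365/8]
   → E = (37/4, -23/4)
5. C_x = 22  [line -19/4·x + -65/4·y + -123 = 0 ∩ |CE|² = 1845/8]
6. C_y = -14  [line -19/4·x + -65/4·y + -123 = 0 ∩ |CE|² = 1845/8]
   → C = (22, -14)

C = (22, -14)
D = (-14, -8)
E = (37/4, -23/4)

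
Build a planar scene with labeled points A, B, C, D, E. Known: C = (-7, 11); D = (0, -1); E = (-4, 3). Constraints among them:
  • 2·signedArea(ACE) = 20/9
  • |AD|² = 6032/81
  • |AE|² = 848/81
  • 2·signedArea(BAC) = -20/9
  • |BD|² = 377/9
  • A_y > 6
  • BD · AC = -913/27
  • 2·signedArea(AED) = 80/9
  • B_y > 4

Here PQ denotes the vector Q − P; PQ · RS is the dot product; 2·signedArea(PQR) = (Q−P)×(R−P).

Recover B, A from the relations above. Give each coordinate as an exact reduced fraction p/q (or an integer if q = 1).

A = (-44/9, 55/9)
B = (-11/3, 13/3)

1. A_x = -44/9  [2·signedArea(AED) = 80/9 ∩ 2·signedArea(ACE) = 20/9]
2. A_y = 55/9  [2·signedArea(AED) = 80/9 ∩ 2·signedArea(ACE) = 20/9]
   → A = (-44/9, 55/9)
3. B_x = -11/3  [BD · AC = -913/27 ∩ 2·signedArea(BAC) = -20/9]
4. B_y = 13/3  [BD · AC = -913/27 ∩ 2·signedArea(BAC) = -20/9]
   → B = (-11/3, 13/3)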